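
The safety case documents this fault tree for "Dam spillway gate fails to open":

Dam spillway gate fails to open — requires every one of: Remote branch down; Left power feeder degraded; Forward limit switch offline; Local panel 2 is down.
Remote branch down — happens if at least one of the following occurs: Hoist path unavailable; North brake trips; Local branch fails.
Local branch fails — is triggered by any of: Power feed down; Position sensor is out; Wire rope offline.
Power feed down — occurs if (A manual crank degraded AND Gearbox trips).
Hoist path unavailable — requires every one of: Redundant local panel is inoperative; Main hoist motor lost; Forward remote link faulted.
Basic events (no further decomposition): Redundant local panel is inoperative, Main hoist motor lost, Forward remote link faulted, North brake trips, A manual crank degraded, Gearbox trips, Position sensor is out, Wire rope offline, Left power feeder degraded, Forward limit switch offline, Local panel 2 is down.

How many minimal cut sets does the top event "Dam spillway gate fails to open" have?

5

Hoist path unavailable [AND]: one cut set from each child combined → 1 × 1 × 1 = 1 cut set(s).
Power feed down [AND]: one cut set from each child combined → 1 × 1 = 1 cut set(s).
Local branch fails [OR]: union of children's cut sets → 3 cut set(s).
Remote branch down [OR]: union of children's cut sets → 5 cut set(s).
Dam spillway gate fails to open [AND]: one cut set from each child combined → 5 × 1 × 1 × 1 = 5 cut set(s).
Minimal cut sets: {Forward limit switch offline, Forward remote link faulted, Left power feeder degraded, Local panel 2 is down, Main hoist motor lost, Redundant local panel is inoperative}; {Forward limit switch offline, Left power feeder degraded, Local panel 2 is down, North brake trips}; {A manual crank degraded, Forward limit switch offline, Gearbox trips, Left power feeder degraded, Local panel 2 is down}; {Forward limit switch offline, Left power feeder degraded, Local panel 2 is down, Position sensor is out}; {Forward limit switch offline, Left power feeder degraded, Local panel 2 is down, Wire rope offline}.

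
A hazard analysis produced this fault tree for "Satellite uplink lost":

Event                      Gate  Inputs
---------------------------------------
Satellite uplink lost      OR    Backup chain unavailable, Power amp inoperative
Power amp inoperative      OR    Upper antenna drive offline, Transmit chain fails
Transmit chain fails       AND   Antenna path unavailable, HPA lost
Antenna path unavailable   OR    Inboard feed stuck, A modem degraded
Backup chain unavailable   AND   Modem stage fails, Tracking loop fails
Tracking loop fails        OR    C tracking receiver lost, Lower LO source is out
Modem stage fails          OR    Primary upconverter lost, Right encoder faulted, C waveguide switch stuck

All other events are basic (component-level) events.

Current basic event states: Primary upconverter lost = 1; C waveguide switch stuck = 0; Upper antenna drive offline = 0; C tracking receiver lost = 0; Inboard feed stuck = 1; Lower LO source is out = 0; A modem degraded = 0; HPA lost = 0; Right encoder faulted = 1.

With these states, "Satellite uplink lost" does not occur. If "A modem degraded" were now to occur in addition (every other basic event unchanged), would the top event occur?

Counterfactual: set "A modem degraded" to occurred.
Modem stage fails [OR]: Primary upconverter lost=occurs, Right encoder faulted=occurs, C waveguide switch stuck=not → at least one input occurs → occurs.
Tracking loop fails [OR]: C tracking receiver lost=not, Lower LO source is out=not → no input occurs → does not occur.
Backup chain unavailable [AND]: Modem stage fails=occurs, Tracking loop fails=not → not all inputs occur → does not occur.
Antenna path unavailable [OR]: Inboard feed stuck=occurs, A modem degraded=occurs → at least one input occurs → occurs.
Transmit chain fails [AND]: Antenna path unavailable=occurs, HPA lost=not → not all inputs occur → does not occur.
Power amp inoperative [OR]: Upper antenna drive offline=not, Transmit chain fails=not → no input occurs → does not occur.
Satellite uplink lost [OR]: Backup chain unavailable=not, Power amp inoperative=not → no input occurs → does not occur.

No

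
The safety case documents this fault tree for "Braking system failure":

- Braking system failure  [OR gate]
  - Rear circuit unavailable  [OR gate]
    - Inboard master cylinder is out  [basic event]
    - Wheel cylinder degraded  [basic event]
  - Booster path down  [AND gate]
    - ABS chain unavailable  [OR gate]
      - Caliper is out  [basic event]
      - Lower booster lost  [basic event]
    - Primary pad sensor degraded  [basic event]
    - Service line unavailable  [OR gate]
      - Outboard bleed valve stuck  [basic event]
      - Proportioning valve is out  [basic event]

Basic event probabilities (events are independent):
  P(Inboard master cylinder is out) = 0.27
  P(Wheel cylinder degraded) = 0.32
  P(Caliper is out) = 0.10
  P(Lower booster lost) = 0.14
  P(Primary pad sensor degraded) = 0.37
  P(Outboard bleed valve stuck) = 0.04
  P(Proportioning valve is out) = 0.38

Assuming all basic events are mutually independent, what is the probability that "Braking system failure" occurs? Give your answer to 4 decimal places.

0.5204

P(Rear circuit unavailable) [OR] = 1 − (1−0.27) × (1−0.32) = 0.503600
P(ABS chain unavailable) [OR] = 1 − (1−0.10) × (1−0.14) = 0.226000
P(Service line unavailable) [OR] = 1 − (1−0.04) × (1−0.38) = 0.404800
P(Booster path down) [AND] = 0.226000 × 0.37 × 0.404800 = 0.033849
P(Braking system failure) [OR] = 1 − (1−0.503600) × (1−0.033849) = 0.520403
Rounded to 4 decimal places: P(Braking system failure) ≈ 0.5204.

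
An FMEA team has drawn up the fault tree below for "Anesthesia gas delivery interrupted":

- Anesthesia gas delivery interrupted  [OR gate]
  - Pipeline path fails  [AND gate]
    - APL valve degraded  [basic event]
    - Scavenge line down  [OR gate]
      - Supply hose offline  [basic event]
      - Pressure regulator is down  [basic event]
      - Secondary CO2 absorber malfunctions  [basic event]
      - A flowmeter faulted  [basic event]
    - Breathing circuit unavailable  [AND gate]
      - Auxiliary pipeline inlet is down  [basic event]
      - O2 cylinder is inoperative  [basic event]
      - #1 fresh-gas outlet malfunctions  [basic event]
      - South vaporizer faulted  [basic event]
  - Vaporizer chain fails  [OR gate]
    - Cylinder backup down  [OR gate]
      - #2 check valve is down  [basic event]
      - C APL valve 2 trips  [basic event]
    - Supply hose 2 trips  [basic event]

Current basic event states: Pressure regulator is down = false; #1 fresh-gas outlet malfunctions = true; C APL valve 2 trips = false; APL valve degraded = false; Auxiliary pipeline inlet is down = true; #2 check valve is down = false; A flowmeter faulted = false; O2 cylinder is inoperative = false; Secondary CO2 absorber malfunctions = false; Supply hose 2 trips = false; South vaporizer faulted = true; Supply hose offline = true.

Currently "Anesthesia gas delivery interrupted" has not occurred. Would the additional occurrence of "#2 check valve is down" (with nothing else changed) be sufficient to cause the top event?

Yes

Counterfactual: set "#2 check valve is down" to occurred.
Scavenge line down [OR]: Supply hose offline=occurs, Pressure regulator is down=not, Secondary CO2 absorber malfunctions=not, A flowmeter faulted=not → at least one input occurs → occurs.
Breathing circuit unavailable [AND]: Auxiliary pipeline inlet is down=occurs, O2 cylinder is inoperative=not, #1 fresh-gas outlet malfunctions=occurs, South vaporizer faulted=occurs → not all inputs occur → does not occur.
Pipeline path fails [AND]: APL valve degraded=not, Scavenge line down=occurs, Breathing circuit unavailable=not → not all inputs occur → does not occur.
Cylinder backup down [OR]: #2 check valve is down=occurs, C APL valve 2 trips=not → at least one input occurs → occurs.
Vaporizer chain fails [OR]: Cylinder backup down=occurs, Supply hose 2 trips=not → at least one input occurs → occurs.
Anesthesia gas delivery interrupted [OR]: Pipeline path fails=not, Vaporizer chain fails=occurs → at least one input occurs → occurs.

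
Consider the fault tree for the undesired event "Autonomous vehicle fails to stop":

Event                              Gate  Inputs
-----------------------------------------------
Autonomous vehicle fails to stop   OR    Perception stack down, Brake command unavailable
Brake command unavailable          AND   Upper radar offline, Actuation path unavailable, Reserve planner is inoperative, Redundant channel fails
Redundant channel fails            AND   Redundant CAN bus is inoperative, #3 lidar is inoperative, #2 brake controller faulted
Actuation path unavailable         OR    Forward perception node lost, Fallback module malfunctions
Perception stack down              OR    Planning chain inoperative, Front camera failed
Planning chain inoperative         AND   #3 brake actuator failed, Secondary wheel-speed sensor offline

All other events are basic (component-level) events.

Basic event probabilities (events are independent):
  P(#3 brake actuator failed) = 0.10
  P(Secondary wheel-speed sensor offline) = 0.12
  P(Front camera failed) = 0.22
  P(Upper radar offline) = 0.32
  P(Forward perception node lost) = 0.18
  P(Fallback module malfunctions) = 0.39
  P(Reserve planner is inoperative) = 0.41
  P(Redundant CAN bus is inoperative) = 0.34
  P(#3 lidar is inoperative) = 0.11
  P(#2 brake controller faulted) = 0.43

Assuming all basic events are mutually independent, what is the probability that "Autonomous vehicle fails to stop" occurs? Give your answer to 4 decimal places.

P(Planning chain inoperative) [AND] = 0.10 × 0.12 = 0.012000
P(Perception stack down) [OR] = 1 − (1−0.012000) × (1−0.22) = 0.229360
P(Actuation path unavailable) [OR] = 1 − (1−0.18) × (1−0.39) = 0.499800
P(Redundant channel fails) [AND] = 0.34 × 0.11 × 0.43 = 0.016082
P(Brake command unavailable) [AND] = 0.32 × 0.499800 × 0.41 × 0.016082 = 0.001055
P(Autonomous vehicle fails to stop) [OR] = 1 − (1−0.229360) × (1−0.001055) = 0.230173
Rounded to 4 decimal places: P(Autonomous vehicle fails to stop) ≈ 0.2302.

0.2302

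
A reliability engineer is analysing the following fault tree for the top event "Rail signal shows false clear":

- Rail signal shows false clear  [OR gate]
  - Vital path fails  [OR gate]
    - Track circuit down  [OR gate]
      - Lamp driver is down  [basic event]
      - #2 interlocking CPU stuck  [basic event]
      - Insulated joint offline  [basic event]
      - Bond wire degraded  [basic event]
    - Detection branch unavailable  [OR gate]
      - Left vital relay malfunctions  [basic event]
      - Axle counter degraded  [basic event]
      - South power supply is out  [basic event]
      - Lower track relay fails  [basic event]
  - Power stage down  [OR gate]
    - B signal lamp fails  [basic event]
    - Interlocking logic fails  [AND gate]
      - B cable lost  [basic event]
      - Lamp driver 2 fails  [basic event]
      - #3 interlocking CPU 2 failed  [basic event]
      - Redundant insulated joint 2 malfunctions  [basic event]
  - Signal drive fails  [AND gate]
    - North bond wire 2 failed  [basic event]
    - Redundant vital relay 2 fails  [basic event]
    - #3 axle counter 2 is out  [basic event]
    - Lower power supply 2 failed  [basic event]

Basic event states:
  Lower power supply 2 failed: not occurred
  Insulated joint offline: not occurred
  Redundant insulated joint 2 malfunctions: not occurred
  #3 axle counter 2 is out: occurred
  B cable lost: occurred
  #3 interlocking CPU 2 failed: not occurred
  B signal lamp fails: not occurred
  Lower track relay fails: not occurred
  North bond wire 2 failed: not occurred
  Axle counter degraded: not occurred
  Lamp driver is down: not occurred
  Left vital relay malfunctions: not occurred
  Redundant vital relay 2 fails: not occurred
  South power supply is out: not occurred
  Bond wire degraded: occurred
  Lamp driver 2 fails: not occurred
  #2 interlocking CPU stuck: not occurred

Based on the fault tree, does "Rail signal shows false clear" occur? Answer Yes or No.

Yes

Track circuit down [OR]: Lamp driver is down=not, #2 interlocking CPU stuck=not, Insulated joint offline=not, Bond wire degraded=occurs → at least one input occurs → occurs.
Detection branch unavailable [OR]: Left vital relay malfunctions=not, Axle counter degraded=not, South power supply is out=not, Lower track relay fails=not → no input occurs → does not occur.
Vital path fails [OR]: Track circuit down=occurs, Detection branch unavailable=not → at least one input occurs → occurs.
Interlocking logic fails [AND]: B cable lost=occurs, Lamp driver 2 fails=not, #3 interlocking CPU 2 failed=not, Redundant insulated joint 2 malfunctions=not → not all inputs occur → does not occur.
Power stage down [OR]: B signal lamp fails=not, Interlocking logic fails=not → no input occurs → does not occur.
Signal drive fails [AND]: North bond wire 2 failed=not, Redundant vital relay 2 fails=not, #3 axle counter 2 is out=occurs, Lower power supply 2 failed=not → not all inputs occur → does not occur.
Rail signal shows false clear [OR]: Vital path fails=occurs, Power stage down=not, Signal drive fails=not → at least one input occurs → occurs.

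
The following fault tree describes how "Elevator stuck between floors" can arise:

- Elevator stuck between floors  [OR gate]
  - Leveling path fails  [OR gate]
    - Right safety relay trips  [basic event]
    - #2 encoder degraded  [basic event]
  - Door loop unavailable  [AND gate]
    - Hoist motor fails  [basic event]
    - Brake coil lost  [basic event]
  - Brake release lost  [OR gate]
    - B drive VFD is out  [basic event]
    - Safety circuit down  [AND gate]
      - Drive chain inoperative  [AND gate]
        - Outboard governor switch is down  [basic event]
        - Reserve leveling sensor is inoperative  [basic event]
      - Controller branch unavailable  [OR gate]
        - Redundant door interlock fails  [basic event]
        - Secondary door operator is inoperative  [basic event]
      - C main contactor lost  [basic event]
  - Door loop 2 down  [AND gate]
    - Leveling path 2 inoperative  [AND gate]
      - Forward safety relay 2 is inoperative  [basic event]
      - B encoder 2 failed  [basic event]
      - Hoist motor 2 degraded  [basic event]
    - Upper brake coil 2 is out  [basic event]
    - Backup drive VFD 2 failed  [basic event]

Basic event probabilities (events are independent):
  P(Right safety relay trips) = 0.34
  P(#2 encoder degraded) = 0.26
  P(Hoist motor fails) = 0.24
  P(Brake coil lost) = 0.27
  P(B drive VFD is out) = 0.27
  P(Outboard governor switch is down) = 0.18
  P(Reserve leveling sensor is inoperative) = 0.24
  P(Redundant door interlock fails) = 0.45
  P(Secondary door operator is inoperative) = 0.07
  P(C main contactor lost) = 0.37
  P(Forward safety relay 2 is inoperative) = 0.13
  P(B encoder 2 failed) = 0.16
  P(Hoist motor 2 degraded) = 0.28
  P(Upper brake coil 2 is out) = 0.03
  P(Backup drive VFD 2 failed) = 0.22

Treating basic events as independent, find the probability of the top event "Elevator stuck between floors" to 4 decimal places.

0.6692

P(Leveling path fails) [OR] = 1 − (1−0.34) × (1−0.26) = 0.511600
P(Door loop unavailable) [AND] = 0.24 × 0.27 = 0.064800
P(Drive chain inoperative) [AND] = 0.18 × 0.24 = 0.043200
P(Controller branch unavailable) [OR] = 1 − (1−0.45) × (1−0.07) = 0.488500
P(Safety circuit down) [AND] = 0.043200 × 0.488500 × 0.37 = 0.007808
P(Brake release lost) [OR] = 1 − (1−0.27) × (1−0.007808) = 0.275700
P(Leveling path 2 inoperative) [AND] = 0.13 × 0.16 × 0.28 = 0.005824
P(Door loop 2 down) [AND] = 0.005824 × 0.03 × 0.22 = 0.000038
P(Elevator stuck between floors) [OR] = 1 − (1−0.511600) × (1−0.064800) × (1−0.275700) × (1−0.000038) = 0.669187
Rounded to 4 decimal places: P(Elevator stuck between floors) ≈ 0.6692.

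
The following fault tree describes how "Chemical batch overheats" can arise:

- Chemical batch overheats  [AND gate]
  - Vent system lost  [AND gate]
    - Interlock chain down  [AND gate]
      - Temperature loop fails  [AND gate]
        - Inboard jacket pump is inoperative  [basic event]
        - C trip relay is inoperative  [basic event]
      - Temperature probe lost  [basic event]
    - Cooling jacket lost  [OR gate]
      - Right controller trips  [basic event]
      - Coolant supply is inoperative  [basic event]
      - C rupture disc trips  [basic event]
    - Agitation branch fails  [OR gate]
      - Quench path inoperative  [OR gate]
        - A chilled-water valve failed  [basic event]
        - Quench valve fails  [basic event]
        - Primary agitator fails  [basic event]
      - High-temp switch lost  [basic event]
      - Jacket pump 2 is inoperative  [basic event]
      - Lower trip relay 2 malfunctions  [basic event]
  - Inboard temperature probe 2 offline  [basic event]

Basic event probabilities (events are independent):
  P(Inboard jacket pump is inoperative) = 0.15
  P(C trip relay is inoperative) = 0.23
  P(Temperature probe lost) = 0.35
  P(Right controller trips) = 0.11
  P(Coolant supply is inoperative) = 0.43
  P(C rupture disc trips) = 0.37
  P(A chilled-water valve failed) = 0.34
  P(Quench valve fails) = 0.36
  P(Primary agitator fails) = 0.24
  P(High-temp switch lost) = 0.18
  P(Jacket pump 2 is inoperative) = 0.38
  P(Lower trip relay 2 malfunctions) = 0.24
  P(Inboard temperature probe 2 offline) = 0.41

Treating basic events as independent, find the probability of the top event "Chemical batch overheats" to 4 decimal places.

0.0030

P(Temperature loop fails) [AND] = 0.15 × 0.23 = 0.034500
P(Interlock chain down) [AND] = 0.034500 × 0.35 = 0.012075
P(Cooling jacket lost) [OR] = 1 − (1−0.11) × (1−0.43) × (1−0.37) = 0.680401
P(Quench path inoperative) [OR] = 1 − (1−0.34) × (1−0.36) × (1−0.24) = 0.678976
P(Agitation branch fails) [OR] = 1 − (1−0.678976) × (1−0.18) × (1−0.38) × (1−0.24) = 0.875961
P(Vent system lost) [AND] = 0.012075 × 0.680401 × 0.875961 = 0.007197
P(Chemical batch overheats) [AND] = 0.007197 × 0.41 = 0.002951
Rounded to 4 decimal places: P(Chemical batch overheats) ≈ 0.0030.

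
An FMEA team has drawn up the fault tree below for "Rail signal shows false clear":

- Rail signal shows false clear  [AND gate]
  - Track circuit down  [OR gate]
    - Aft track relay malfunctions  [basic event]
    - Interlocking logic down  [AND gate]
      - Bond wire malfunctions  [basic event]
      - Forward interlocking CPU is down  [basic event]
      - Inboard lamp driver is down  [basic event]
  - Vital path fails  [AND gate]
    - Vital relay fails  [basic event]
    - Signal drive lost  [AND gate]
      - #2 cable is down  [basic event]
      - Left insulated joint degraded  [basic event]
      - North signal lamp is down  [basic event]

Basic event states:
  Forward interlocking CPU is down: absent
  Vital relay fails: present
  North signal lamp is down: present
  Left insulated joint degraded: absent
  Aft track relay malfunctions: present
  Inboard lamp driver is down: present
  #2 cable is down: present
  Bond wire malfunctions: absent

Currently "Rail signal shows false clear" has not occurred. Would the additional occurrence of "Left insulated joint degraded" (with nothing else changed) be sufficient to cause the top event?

Counterfactual: set "Left insulated joint degraded" to occurred.
Interlocking logic down [AND]: Bond wire malfunctions=not, Forward interlocking CPU is down=not, Inboard lamp driver is down=occurs → not all inputs occur → does not occur.
Track circuit down [OR]: Aft track relay malfunctions=occurs, Interlocking logic down=not → at least one input occurs → occurs.
Signal drive lost [AND]: #2 cable is down=occurs, Left insulated joint degraded=occurs, North signal lamp is down=occurs → all inputs occur → occurs.
Vital path fails [AND]: Vital relay fails=occurs, Signal drive lost=occurs → all inputs occur → occurs.
Rail signal shows false clear [AND]: Track circuit down=occurs, Vital path fails=occurs → all inputs occur → occurs.

Yes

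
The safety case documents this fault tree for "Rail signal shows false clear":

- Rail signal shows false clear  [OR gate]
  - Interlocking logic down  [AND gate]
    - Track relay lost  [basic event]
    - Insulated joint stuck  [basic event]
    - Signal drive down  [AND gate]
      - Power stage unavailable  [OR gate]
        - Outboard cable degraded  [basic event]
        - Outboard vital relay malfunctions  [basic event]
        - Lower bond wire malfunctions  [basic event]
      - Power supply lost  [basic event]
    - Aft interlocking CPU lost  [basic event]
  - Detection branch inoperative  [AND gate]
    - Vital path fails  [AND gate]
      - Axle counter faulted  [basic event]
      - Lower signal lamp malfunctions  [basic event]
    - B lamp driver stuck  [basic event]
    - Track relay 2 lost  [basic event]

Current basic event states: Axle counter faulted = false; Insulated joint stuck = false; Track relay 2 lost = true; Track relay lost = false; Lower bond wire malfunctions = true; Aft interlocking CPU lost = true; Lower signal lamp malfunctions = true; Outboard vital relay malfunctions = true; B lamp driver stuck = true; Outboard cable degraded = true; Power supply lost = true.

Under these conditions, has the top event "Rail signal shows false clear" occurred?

No

Power stage unavailable [OR]: Outboard cable degraded=occurs, Outboard vital relay malfunctions=occurs, Lower bond wire malfunctions=occurs → at least one input occurs → occurs.
Signal drive down [AND]: Power stage unavailable=occurs, Power supply lost=occurs → all inputs occur → occurs.
Interlocking logic down [AND]: Track relay lost=not, Insulated joint stuck=not, Signal drive down=occurs, Aft interlocking CPU lost=occurs → not all inputs occur → does not occur.
Vital path fails [AND]: Axle counter faulted=not, Lower signal lamp malfunctions=occurs → not all inputs occur → does not occur.
Detection branch inoperative [AND]: Vital path fails=not, B lamp driver stuck=occurs, Track relay 2 lost=occurs → not all inputs occur → does not occur.
Rail signal shows false clear [OR]: Interlocking logic down=not, Detection branch inoperative=not → no input occurs → does not occur.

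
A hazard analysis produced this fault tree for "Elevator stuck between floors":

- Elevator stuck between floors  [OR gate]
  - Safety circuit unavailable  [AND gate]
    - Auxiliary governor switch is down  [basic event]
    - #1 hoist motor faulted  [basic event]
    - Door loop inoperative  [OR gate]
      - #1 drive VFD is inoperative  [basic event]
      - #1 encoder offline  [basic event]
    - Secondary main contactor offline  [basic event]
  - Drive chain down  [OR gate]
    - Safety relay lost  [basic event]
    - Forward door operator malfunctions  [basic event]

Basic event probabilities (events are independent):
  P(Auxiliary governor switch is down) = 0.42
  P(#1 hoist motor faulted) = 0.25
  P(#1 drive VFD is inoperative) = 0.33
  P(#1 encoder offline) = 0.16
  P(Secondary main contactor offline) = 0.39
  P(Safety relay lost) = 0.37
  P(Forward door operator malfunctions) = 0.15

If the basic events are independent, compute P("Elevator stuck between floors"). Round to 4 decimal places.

0.4741

P(Door loop inoperative) [OR] = 1 − (1−0.33) × (1−0.16) = 0.437200
P(Safety circuit unavailable) [AND] = 0.42 × 0.25 × 0.437200 × 0.39 = 0.017903
P(Drive chain down) [OR] = 1 − (1−0.37) × (1−0.15) = 0.464500
P(Elevator stuck between floors) [OR] = 1 − (1−0.017903) × (1−0.464500) = 0.474087
Rounded to 4 decimal places: P(Elevator stuck between floors) ≈ 0.4741.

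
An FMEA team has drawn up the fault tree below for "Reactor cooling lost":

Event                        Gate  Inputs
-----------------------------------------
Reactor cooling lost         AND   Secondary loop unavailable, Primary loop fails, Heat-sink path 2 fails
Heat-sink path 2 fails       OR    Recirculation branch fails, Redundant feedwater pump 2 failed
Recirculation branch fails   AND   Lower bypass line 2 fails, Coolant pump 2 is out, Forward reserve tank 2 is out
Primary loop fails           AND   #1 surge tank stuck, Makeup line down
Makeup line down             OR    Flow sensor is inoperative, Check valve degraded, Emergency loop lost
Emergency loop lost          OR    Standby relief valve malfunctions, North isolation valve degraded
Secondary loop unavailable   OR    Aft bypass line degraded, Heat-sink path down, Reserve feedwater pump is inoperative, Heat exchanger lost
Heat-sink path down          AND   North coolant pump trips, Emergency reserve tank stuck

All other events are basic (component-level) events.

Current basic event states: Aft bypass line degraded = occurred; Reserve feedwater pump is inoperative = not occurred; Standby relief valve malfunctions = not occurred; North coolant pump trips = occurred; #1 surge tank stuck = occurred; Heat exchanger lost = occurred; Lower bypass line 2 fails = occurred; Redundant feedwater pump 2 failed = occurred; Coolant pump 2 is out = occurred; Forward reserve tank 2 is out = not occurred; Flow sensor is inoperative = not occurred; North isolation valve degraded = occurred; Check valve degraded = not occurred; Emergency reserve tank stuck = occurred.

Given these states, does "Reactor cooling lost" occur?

Heat-sink path down [AND]: North coolant pump trips=occurs, Emergency reserve tank stuck=occurs → all inputs occur → occurs.
Secondary loop unavailable [OR]: Aft bypass line degraded=occurs, Heat-sink path down=occurs, Reserve feedwater pump is inoperative=not, Heat exchanger lost=occurs → at least one input occurs → occurs.
Emergency loop lost [OR]: Standby relief valve malfunctions=not, North isolation valve degraded=occurs → at least one input occurs → occurs.
Makeup line down [OR]: Flow sensor is inoperative=not, Check valve degraded=not, Emergency loop lost=occurs → at least one input occurs → occurs.
Primary loop fails [AND]: #1 surge tank stuck=occurs, Makeup line down=occurs → all inputs occur → occurs.
Recirculation branch fails [AND]: Lower bypass line 2 fails=occurs, Coolant pump 2 is out=occurs, Forward reserve tank 2 is out=not → not all inputs occur → does not occur.
Heat-sink path 2 fails [OR]: Recirculation branch fails=not, Redundant feedwater pump 2 failed=occurs → at least one input occurs → occurs.
Reactor cooling lost [AND]: Secondary loop unavailable=occurs, Primary loop fails=occurs, Heat-sink path 2 fails=occurs → all inputs occur → occurs.

Yes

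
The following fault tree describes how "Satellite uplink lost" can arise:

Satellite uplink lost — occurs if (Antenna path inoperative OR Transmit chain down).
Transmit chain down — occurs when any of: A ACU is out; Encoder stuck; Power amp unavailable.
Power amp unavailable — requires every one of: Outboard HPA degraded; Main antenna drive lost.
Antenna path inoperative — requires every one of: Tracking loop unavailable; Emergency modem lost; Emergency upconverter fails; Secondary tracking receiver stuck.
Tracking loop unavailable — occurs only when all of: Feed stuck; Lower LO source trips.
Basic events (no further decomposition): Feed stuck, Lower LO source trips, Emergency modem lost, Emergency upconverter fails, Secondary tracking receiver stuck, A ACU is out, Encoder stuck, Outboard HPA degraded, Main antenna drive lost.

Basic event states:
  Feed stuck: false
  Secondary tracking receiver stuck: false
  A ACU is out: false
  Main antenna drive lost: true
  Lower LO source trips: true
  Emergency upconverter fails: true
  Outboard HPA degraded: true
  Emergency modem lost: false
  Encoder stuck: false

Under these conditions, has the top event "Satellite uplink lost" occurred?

Tracking loop unavailable [AND]: Feed stuck=not, Lower LO source trips=occurs → not all inputs occur → does not occur.
Antenna path inoperative [AND]: Tracking loop unavailable=not, Emergency modem lost=not, Emergency upconverter fails=occurs, Secondary tracking receiver stuck=not → not all inputs occur → does not occur.
Power amp unavailable [AND]: Outboard HPA degraded=occurs, Main antenna drive lost=occurs → all inputs occur → occurs.
Transmit chain down [OR]: A ACU is out=not, Encoder stuck=not, Power amp unavailable=occurs → at least one input occurs → occurs.
Satellite uplink lost [OR]: Antenna path inoperative=not, Transmit chain down=occurs → at least one input occurs → occurs.

Yes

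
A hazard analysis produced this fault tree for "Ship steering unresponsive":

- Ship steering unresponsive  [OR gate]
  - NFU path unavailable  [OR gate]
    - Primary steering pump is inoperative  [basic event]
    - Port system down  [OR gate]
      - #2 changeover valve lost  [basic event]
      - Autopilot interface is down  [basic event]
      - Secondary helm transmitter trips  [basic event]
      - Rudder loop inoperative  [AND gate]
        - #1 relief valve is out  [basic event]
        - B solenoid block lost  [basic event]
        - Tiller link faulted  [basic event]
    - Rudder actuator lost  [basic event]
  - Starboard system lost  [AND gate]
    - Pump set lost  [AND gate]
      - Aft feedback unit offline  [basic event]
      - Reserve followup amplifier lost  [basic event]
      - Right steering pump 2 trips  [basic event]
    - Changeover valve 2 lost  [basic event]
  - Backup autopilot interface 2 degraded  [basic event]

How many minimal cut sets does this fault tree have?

8

Rudder loop inoperative [AND]: one cut set from each child combined → 1 × 1 × 1 = 1 cut set(s).
Port system down [OR]: union of children's cut sets → 4 cut set(s).
NFU path unavailable [OR]: union of children's cut sets → 6 cut set(s).
Pump set lost [AND]: one cut set from each child combined → 1 × 1 × 1 = 1 cut set(s).
Starboard system lost [AND]: one cut set from each child combined → 1 × 1 = 1 cut set(s).
Ship steering unresponsive [OR]: union of children's cut sets → 8 cut set(s).
Minimal cut sets: {Primary steering pump is inoperative}; {#2 changeover valve lost}; {Autopilot interface is down}; {Secondary helm transmitter trips}; {#1 relief valve is out, B solenoid block lost, Tiller link faulted}; {Rudder actuator lost}; {Aft feedback unit offline, Changeover valve 2 lost, Reserve followup amplifier lost, Right steering pump 2 trips}; {Backup autopilot interface 2 degraded}.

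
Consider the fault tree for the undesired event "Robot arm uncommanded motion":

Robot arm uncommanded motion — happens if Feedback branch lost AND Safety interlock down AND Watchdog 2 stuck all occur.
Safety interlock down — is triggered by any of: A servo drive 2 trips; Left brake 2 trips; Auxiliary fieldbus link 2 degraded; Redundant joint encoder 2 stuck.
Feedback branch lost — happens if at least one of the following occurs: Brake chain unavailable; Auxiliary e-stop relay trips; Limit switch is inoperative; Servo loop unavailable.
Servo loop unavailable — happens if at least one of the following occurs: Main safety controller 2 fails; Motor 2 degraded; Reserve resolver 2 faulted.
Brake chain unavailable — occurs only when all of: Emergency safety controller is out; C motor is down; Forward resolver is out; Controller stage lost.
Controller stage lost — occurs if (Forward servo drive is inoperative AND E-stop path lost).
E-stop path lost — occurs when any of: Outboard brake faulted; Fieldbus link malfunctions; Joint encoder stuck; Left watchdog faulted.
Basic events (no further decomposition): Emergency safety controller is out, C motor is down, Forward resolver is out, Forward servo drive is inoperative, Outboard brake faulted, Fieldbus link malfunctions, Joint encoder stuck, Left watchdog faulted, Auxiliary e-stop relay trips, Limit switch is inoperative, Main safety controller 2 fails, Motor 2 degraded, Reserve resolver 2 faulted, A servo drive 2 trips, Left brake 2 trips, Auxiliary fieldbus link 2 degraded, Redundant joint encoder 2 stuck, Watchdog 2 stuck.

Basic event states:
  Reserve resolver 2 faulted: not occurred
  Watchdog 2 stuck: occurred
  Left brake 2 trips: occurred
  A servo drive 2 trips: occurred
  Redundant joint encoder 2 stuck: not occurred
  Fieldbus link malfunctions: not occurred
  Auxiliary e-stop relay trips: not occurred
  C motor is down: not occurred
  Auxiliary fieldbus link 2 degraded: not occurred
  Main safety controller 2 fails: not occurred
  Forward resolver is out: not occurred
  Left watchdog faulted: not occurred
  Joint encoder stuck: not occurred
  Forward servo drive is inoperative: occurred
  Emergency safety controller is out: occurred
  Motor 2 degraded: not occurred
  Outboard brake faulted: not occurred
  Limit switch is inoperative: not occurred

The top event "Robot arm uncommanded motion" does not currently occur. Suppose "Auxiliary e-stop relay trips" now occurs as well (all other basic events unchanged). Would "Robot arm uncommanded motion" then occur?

Yes

Counterfactual: set "Auxiliary e-stop relay trips" to occurred.
E-stop path lost [OR]: Outboard brake faulted=not, Fieldbus link malfunctions=not, Joint encoder stuck=not, Left watchdog faulted=not → no input occurs → does not occur.
Controller stage lost [AND]: Forward servo drive is inoperative=occurs, E-stop path lost=not → not all inputs occur → does not occur.
Brake chain unavailable [AND]: Emergency safety controller is out=occurs, C motor is down=not, Forward resolver is out=not, Controller stage lost=not → not all inputs occur → does not occur.
Servo loop unavailable [OR]: Main safety controller 2 fails=not, Motor 2 degraded=not, Reserve resolver 2 faulted=not → no input occurs → does not occur.
Feedback branch lost [OR]: Brake chain unavailable=not, Auxiliary e-stop relay trips=occurs, Limit switch is inoperative=not, Servo loop unavailable=not → at least one input occurs → occurs.
Safety interlock down [OR]: A servo drive 2 trips=occurs, Left brake 2 trips=occurs, Auxiliary fieldbus link 2 degraded=not, Redundant joint encoder 2 stuck=not → at least one input occurs → occurs.
Robot arm uncommanded motion [AND]: Feedback branch lost=occurs, Safety interlock down=occurs, Watchdog 2 stuck=occurs → all inputs occur → occurs.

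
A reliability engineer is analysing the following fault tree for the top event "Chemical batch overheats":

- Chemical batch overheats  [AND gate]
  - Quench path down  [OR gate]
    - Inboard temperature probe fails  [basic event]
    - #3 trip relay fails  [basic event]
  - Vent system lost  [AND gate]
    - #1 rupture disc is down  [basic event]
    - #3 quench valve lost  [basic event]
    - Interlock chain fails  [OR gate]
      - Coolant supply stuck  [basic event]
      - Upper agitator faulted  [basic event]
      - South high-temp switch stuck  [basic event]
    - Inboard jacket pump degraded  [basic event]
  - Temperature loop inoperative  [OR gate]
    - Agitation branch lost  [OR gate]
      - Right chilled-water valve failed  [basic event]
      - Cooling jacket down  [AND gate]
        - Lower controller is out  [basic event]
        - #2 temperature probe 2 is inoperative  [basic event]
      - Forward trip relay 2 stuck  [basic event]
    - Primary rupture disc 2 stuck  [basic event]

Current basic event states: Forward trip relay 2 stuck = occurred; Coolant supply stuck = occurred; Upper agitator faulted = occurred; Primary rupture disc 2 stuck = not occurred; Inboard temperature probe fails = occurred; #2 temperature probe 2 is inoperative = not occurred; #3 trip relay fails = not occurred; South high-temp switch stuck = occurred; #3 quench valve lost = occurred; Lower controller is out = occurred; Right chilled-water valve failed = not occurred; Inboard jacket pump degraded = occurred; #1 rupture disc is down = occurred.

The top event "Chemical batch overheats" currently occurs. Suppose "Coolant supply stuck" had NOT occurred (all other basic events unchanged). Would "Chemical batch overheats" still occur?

Counterfactual: set "Coolant supply stuck" to not occurred.
Quench path down [OR]: Inboard temperature probe fails=occurs, #3 trip relay fails=not → at least one input occurs → occurs.
Interlock chain fails [OR]: Coolant supply stuck=not, Upper agitator faulted=occurs, South high-temp switch stuck=occurs → at least one input occurs → occurs.
Vent system lost [AND]: #1 rupture disc is down=occurs, #3 quench valve lost=occurs, Interlock chain fails=occurs, Inboard jacket pump degraded=occurs → all inputs occur → occurs.
Cooling jacket down [AND]: Lower controller is out=occurs, #2 temperature probe 2 is inoperative=not → not all inputs occur → does not occur.
Agitation branch lost [OR]: Right chilled-water valve failed=not, Cooling jacket down=not, Forward trip relay 2 stuck=occurs → at least one input occurs → occurs.
Temperature loop inoperative [OR]: Agitation branch lost=occurs, Primary rupture disc 2 stuck=not → at least one input occurs → occurs.
Chemical batch overheats [AND]: Quench path down=occurs, Vent system lost=occurs, Temperature loop inoperative=occurs → all inputs occur → occurs.

Yes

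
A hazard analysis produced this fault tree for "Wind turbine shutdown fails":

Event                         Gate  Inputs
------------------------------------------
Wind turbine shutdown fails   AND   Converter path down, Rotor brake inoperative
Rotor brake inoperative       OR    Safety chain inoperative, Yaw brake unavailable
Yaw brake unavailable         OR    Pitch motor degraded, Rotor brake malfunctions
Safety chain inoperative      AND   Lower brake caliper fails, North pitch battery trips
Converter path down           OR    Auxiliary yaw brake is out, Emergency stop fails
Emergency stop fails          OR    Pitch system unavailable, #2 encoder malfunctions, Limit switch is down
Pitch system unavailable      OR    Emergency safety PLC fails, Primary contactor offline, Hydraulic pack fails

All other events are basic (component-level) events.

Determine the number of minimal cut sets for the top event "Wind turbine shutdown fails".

Pitch system unavailable [OR]: union of children's cut sets → 3 cut set(s).
Emergency stop fails [OR]: union of children's cut sets → 5 cut set(s).
Converter path down [OR]: union of children's cut sets → 6 cut set(s).
Safety chain inoperative [AND]: one cut set from each child combined → 1 × 1 = 1 cut set(s).
Yaw brake unavailable [OR]: union of children's cut sets → 2 cut set(s).
Rotor brake inoperative [OR]: union of children's cut sets → 3 cut set(s).
Wind turbine shutdown fails [AND]: one cut set from each child combined → 6 × 3 = 18 cut set(s).

18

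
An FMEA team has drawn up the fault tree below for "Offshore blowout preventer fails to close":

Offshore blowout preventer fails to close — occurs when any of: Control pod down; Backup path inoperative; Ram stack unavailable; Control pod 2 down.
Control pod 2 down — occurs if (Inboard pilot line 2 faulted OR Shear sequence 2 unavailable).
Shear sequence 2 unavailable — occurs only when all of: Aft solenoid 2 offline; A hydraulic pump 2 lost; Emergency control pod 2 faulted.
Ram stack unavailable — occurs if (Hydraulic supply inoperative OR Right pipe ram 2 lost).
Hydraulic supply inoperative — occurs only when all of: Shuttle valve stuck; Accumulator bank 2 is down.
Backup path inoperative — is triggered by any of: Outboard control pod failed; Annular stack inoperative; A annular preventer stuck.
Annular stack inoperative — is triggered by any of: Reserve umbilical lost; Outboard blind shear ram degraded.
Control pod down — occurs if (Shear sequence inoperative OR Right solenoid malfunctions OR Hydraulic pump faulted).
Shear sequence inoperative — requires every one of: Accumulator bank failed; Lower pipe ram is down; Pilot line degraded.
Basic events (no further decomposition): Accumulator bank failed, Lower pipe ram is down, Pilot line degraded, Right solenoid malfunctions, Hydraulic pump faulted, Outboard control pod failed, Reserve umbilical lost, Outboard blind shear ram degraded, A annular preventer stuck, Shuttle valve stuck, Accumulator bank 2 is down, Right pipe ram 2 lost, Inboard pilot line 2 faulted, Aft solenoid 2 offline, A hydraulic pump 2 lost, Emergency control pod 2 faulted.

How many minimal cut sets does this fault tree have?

Shear sequence inoperative [AND]: one cut set from each child combined → 1 × 1 × 1 = 1 cut set(s).
Control pod down [OR]: union of children's cut sets → 3 cut set(s).
Annular stack inoperative [OR]: union of children's cut sets → 2 cut set(s).
Backup path inoperative [OR]: union of children's cut sets → 4 cut set(s).
Hydraulic supply inoperative [AND]: one cut set from each child combined → 1 × 1 = 1 cut set(s).
Ram stack unavailable [OR]: union of children's cut sets → 2 cut set(s).
Shear sequence 2 unavailable [AND]: one cut set from each child combined → 1 × 1 × 1 = 1 cut set(s).
Control pod 2 down [OR]: union of children's cut sets → 2 cut set(s).
Offshore blowout preventer fails to close [OR]: union of children's cut sets → 11 cut set(s).

11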